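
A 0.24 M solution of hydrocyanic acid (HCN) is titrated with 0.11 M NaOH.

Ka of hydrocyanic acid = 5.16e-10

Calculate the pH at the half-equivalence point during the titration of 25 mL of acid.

At half-equivalence [HA] = [A⁻], so Henderson-Hasselbalch gives pH = pKa = -log(5.16e-10) = 9.29.

pH = pKa = 9.29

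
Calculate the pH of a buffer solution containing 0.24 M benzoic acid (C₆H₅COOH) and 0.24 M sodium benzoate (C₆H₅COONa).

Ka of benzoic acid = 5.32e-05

pKa = -log(5.32e-05) = 4.27. pH = pKa + log([A⁻]/[HA]) = 4.27 + log(0.24/0.24)

pH = 4.27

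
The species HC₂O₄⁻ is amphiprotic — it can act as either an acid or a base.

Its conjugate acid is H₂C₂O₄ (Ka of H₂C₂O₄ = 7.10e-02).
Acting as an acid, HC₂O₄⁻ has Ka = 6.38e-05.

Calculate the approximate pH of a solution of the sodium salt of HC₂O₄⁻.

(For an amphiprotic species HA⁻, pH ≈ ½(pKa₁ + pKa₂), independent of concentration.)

pKa₁ = -log(7.10e-02) = 1.15; pKa₂ = -log(6.38e-05) = 4.20. For an amphiprotic species, pH ≈ ½(pKa₁ + pKa₂) = ½(1.15 + 4.20) = 2.67.

pH = 2.67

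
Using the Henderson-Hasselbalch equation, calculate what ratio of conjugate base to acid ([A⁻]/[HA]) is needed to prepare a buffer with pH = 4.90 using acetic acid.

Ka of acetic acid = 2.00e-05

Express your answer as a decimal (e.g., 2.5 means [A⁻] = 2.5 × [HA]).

pKa = -log(2.00e-05) = 4.6990. pH = pKa + log([A⁻]/[HA]), so log([A⁻]/[HA]) = pH − pKa = 4.90 − 4.6990 = 0.2010. [A⁻]/[HA] = 10^(0.2010) = 1.59

[A⁻]/[HA] = 1.59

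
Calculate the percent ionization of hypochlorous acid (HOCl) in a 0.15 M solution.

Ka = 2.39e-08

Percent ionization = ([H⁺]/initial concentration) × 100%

Using Ka equilibrium: x² + Ka×x - Ka×C = 0. Solving: [H⁺] = 5.9863e-05. Percent = (5.9863e-05/0.15) × 100

Percent ionization = 0.0399%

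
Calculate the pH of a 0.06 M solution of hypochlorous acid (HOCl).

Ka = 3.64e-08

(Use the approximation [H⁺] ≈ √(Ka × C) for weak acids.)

[H⁺] = √(Ka × C) = √(3.64e-08 × 0.06) = 4.6733e-05. pH = -log(4.6733e-05)

pH = 4.33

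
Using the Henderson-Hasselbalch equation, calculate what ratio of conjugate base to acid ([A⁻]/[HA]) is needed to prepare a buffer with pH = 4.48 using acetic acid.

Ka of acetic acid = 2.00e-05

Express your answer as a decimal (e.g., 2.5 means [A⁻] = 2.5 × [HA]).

pKa = -log(2.00e-05) = 4.6990. pH = pKa + log([A⁻]/[HA]), so log([A⁻]/[HA]) = pH − pKa = 4.48 − 4.6990 = -0.2190. [A⁻]/[HA] = 10^(-0.2190) = 0.604

[A⁻]/[HA] = 0.604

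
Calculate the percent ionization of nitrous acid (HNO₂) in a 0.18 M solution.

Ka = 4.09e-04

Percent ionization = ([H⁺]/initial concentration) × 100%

Using Ka equilibrium: x² + Ka×x - Ka×C = 0. Solving: [H⁺] = 8.3781e-03. Percent = (8.3781e-03/0.18) × 100

Percent ionization = 4.65%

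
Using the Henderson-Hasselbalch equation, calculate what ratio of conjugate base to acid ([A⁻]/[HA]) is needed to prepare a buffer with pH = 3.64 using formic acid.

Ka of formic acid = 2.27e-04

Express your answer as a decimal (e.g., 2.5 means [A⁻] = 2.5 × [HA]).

pKa = -log(2.27e-04) = 3.6440. pH = pKa + log([A⁻]/[HA]), so log([A⁻]/[HA]) = pH − pKa = 3.64 − 3.6440 = -0.0040. [A⁻]/[HA] = 10^(-0.0040) = 0.991

[A⁻]/[HA] = 0.991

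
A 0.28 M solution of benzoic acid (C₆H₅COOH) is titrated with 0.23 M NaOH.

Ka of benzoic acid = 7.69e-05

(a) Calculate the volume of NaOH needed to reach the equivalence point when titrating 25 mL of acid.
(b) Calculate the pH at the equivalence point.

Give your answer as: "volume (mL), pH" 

moles acid = 0.28 × 25/1000 = 0.007 mol; V_base = moles/0.23 × 1000 = 30.4 mL. At equivalence only the conjugate base is present: [A⁻] = 0.007/0.055 = 1.2627e-01 M. Kb = Kw/Ka = 1.30e-10; [OH⁻] = √(Kb × [A⁻]) = 4.0522e-06; pOH = 5.39; pH = 14 - pOH = 8.61.

V = 30.4 mL, pH = 8.61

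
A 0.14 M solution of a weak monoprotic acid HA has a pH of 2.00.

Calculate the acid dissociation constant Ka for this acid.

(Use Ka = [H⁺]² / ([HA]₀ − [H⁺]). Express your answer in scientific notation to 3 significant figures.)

[H⁺] = 10^(−pH) = 10^(−2.00) = 1.000e-02 M. For HA ⇌ H⁺ + A⁻, Ka = [H⁺][A⁻]/[HA] = [H⁺]² / ([HA]₀ − [H⁺]) = (1.000e-02)² / (0.14 − 1.000e-02) = 7.69e-04.

K_a = 7.69e-04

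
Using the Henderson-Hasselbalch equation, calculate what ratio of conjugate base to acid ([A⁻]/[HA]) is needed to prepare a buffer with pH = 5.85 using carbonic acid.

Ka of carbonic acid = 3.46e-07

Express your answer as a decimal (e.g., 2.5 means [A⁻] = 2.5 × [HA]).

pKa = -log(3.46e-07) = 6.4609. pH = pKa + log([A⁻]/[HA]), so log([A⁻]/[HA]) = pH − pKa = 5.85 − 6.4609 = -0.6109. [A⁻]/[HA] = 10^(-0.6109) = 0.245

[A⁻]/[HA] = 0.245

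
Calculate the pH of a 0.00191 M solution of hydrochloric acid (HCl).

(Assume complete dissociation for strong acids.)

[H⁺] = 0.00191 M for strong acid. pH = -log[H⁺] = -log(0.00191)

pH = 2.72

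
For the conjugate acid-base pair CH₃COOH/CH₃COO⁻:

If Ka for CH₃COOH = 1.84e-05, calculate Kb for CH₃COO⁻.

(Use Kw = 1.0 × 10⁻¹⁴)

For a conjugate pair Ka × Kb = Kw, so Kb = Kw/Ka = 1.0 × 10⁻¹⁴ / 1.84e-05 = 5.43e-10.

K_b = 5.43e-10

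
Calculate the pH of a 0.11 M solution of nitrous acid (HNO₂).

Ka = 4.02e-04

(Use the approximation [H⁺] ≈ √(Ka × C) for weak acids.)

[H⁺] = √(Ka × C) = √(4.02e-04 × 0.11) = 6.6498e-03. pH = -log(6.6498e-03)

pH = 2.18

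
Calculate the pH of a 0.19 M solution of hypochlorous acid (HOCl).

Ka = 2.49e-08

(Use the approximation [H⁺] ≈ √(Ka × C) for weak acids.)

[H⁺] = √(Ka × C) = √(2.49e-08 × 0.19) = 6.8782e-05. pH = -log(6.8782e-05)

pH = 4.16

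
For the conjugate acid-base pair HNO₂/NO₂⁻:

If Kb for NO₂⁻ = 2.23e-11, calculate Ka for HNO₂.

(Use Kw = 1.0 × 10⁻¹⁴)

For a conjugate pair Ka × Kb = Kw, so Ka = Kw/Kb = 1.0 × 10⁻¹⁴ / 2.23e-11 = 4.48e-04.

K_a = 4.48e-04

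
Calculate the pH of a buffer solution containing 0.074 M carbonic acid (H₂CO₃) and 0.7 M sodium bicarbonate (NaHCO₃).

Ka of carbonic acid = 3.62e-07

pKa = -log(3.62e-07) = 6.44. pH = pKa + log([A⁻]/[HA]) = 6.44 + log(0.7/0.074)

pH = 7.42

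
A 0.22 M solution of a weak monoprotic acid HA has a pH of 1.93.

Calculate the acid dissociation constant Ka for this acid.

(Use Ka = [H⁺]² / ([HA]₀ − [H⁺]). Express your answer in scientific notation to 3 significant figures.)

[H⁺] = 10^(−pH) = 10^(−1.93) = 1.175e-02 M. For HA ⇌ H⁺ + A⁻, Ka = [H⁺][A⁻]/[HA] = [H⁺]² / ([HA]₀ − [H⁺]) = (1.175e-02)² / (0.22 − 1.175e-02) = 6.63e-04.

K_a = 6.63e-04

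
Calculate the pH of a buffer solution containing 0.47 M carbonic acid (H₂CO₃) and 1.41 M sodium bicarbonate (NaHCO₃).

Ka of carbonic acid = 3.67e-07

pKa = -log(3.67e-07) = 6.44. pH = pKa + log([A⁻]/[HA]) = 6.44 + log(1.41/0.47)

pH = 6.91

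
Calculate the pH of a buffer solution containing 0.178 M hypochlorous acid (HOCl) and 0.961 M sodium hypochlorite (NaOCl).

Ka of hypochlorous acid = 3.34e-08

pKa = -log(3.34e-08) = 7.48. pH = pKa + log([A⁻]/[HA]) = 7.48 + log(0.961/0.178)

pH = 8.21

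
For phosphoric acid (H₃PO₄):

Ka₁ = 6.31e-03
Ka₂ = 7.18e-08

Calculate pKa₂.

pKa₂ = -log(Ka₂) = -log(7.18e-08) = 7.14.

pK_{a2} = 7.14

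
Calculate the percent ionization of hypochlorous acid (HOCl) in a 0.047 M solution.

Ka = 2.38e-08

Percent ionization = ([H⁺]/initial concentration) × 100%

Using Ka equilibrium: x² + Ka×x - Ka×C = 0. Solving: [H⁺] = 3.3434e-05. Percent = (3.3434e-05/0.047) × 100

Percent ionization = 0.0711%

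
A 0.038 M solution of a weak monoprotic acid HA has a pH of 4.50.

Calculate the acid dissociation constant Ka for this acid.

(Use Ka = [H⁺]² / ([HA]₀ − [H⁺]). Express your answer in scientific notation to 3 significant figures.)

[H⁺] = 10^(−pH) = 10^(−4.50) = 3.162e-05 M. For HA ⇌ H⁺ + A⁻, Ka = [H⁺][A⁻]/[HA] = [H⁺]² / ([HA]₀ − [H⁺]) = (3.162e-05)² / (0.038 − 3.162e-05) = 2.63e-08.

K_a = 2.63e-08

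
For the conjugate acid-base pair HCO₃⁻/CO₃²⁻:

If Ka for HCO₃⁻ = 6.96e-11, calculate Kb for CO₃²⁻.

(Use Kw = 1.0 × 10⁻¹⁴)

For a conjugate pair Ka × Kb = Kw, so Kb = Kw/Ka = 1.0 × 10⁻¹⁴ / 6.96e-11 = 1.44e-04.

K_b = 1.44e-04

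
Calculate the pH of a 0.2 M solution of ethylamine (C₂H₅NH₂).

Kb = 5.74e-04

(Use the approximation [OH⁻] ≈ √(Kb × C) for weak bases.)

[OH⁻] = √(Kb × C) = √(5.74e-04 × 0.2) = 1.0714e-02. pOH = 1.97, pH = 14 - pOH

pH = 12.03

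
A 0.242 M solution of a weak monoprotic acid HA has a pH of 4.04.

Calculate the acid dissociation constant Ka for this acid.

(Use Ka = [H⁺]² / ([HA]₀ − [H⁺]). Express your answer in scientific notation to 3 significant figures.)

[H⁺] = 10^(−pH) = 10^(−4.04) = 9.120e-05 M. For HA ⇌ H⁺ + A⁻, Ka = [H⁺][A⁻]/[HA] = [H⁺]² / ([HA]₀ − [H⁺]) = (9.120e-05)² / (0.242 − 9.120e-05) = 3.44e-08.

K_a = 3.44e-08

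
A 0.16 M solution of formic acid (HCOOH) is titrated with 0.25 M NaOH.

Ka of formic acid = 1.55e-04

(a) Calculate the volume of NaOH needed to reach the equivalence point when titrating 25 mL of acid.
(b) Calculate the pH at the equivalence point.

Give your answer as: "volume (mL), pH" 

moles acid = 0.16 × 25/1000 = 0.004 mol; V_base = moles/0.25 × 1000 = 16.0 mL. At equivalence only the conjugate base is present: [A⁻] = 0.004/0.041 = 9.7561e-02 M. Kb = Kw/Ka = 6.45e-11; [OH⁻] = √(Kb × [A⁻]) = 2.5088e-06; pOH = 5.60; pH = 14 - pOH = 8.40.

V = 16.0 mL, pH = 8.40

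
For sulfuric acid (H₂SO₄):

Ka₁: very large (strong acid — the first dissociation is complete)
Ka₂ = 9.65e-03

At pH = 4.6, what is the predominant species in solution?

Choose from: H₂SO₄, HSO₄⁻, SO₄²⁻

The first dissociation is complete, so H₂SO₄ itself is never the predominant species in water; pKa₂ = -log(9.65e-03) = 2.02. For a polyprotic acid the predominant species crosses at each pKa: below pKa_n the protonated form dominates, above it the deprotonated form does. At pH = 4.6, the predominant species is SO₄²⁻.

SO₄²⁻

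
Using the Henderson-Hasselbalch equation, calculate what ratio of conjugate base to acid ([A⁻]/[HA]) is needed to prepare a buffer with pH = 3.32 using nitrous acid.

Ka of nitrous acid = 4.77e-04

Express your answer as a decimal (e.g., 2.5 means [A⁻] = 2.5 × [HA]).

pKa = -log(4.77e-04) = 3.3215. pH = pKa + log([A⁻]/[HA]), so log([A⁻]/[HA]) = pH − pKa = 3.32 − 3.3215 = -0.0015. [A⁻]/[HA] = 10^(-0.0015) = 0.997

[A⁻]/[HA] = 0.997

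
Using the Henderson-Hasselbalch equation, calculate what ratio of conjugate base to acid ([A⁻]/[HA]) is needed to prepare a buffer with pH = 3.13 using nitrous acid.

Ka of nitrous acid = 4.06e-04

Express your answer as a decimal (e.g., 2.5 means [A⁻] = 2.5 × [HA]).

pKa = -log(4.06e-04) = 3.3915. pH = pKa + log([A⁻]/[HA]), so log([A⁻]/[HA]) = pH − pKa = 3.13 − 3.3915 = -0.2615. [A⁻]/[HA] = 10^(-0.2615) = 0.548

[A⁻]/[HA] = 0.548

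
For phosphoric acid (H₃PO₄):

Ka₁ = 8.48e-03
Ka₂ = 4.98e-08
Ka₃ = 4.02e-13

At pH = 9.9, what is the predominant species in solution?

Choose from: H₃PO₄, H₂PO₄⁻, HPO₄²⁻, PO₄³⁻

pKa₁ = 2.07, pKa₂ = 7.30, pKa₃ = 12.40. For a polyprotic acid the predominant species crosses at each pKa: below pKa_n the protonated form dominates, above it the deprotonated form does. At pH = 9.9, the predominant species is HPO₄²⁻.

HPO₄²⁻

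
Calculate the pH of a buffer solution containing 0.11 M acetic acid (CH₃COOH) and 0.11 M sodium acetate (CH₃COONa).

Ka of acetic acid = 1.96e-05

pKa = -log(1.96e-05) = 4.71. pH = pKa + log([A⁻]/[HA]) = 4.71 + log(0.11/0.11)

pH = 4.71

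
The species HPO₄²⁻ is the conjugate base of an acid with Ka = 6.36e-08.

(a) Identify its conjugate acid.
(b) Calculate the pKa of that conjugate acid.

(a) The conjugate acid is formed by adding one H⁺ to HPO₄²⁻, giving H₂PO₄⁻. (b) pKa = -log(Ka) = -log(6.36e-08) = 7.20.

Conjugate acid: H₂PO₄⁻; pK_a = 7.20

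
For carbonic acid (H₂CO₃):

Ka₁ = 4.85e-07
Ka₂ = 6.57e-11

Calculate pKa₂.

pKa₂ = -log(Ka₂) = -log(6.57e-11) = 10.18.

pK_{a2} = 10.18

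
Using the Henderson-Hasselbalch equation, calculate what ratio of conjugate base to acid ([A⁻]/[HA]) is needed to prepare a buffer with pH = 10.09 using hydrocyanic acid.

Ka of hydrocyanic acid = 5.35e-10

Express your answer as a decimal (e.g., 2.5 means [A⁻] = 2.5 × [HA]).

pKa = -log(5.35e-10) = 9.2716. pH = pKa + log([A⁻]/[HA]), so log([A⁻]/[HA]) = pH − pKa = 10.09 − 9.2716 = 0.8184. [A⁻]/[HA] = 10^(0.8184) = 6.58

[A⁻]/[HA] = 6.58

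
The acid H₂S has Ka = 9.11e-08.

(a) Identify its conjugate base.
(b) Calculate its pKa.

(a) The conjugate base is formed by removing one H⁺ from H₂S, giving HS⁻. (b) pKa = -log(Ka) = -log(9.11e-08) = 7.04.

Conjugate base: HS⁻; pK_a = 7.04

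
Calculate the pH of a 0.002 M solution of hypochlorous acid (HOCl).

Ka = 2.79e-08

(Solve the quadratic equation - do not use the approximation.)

x² + Ka×x - Ka×C = 0. Using quadratic formula: [H⁺] = 7.4560e-06

pH = 5.13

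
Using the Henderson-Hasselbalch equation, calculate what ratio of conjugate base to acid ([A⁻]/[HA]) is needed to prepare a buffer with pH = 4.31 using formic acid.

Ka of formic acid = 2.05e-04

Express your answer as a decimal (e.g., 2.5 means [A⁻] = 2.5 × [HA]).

pKa = -log(2.05e-04) = 3.6882. pH = pKa + log([A⁻]/[HA]), so log([A⁻]/[HA]) = pH − pKa = 4.31 − 3.6882 = 0.6218. [A⁻]/[HA] = 10^(0.6218) = 4.19

[A⁻]/[HA] = 4.19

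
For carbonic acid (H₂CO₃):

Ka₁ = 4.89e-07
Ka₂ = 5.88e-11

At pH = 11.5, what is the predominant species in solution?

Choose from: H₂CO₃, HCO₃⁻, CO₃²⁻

pKa₁ = 6.31, pKa₂ = 10.23. For a polyprotic acid the predominant species crosses at each pKa: below pKa_n the protonated form dominates, above it the deprotonated form does. At pH = 11.5, the predominant species is CO₃²⁻.

CO₃²⁻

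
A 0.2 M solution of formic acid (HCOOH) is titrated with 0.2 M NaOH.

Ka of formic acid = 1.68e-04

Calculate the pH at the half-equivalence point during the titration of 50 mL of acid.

At half-equivalence [HA] = [A⁻], so Henderson-Hasselbalch gives pH = pKa = -log(1.68e-04) = 3.77.

pH = pKa = 3.77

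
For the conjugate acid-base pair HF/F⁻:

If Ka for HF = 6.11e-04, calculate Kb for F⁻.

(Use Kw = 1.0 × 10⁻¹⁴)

For a conjugate pair Ka × Kb = Kw, so Kb = Kw/Ka = 1.0 × 10⁻¹⁴ / 6.11e-04 = 1.64e-11.

K_b = 1.64e-11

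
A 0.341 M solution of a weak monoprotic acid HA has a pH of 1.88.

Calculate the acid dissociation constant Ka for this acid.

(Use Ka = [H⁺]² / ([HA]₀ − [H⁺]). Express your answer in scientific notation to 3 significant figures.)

[H⁺] = 10^(−pH) = 10^(−1.88) = 1.318e-02 M. For HA ⇌ H⁺ + A⁻, Ka = [H⁺][A⁻]/[HA] = [H⁺]² / ([HA]₀ − [H⁺]) = (1.318e-02)² / (0.341 − 1.318e-02) = 5.30e-04.

K_a = 5.30e-04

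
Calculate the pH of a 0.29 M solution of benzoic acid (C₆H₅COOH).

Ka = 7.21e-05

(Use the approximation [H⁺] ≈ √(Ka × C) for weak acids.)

[H⁺] = √(Ka × C) = √(7.21e-05 × 0.29) = 4.5726e-03. pH = -log(4.5726e-03)

pH = 2.34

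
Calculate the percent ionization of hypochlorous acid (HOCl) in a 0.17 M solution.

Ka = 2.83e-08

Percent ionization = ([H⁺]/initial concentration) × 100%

Using Ka equilibrium: x² + Ka×x - Ka×C = 0. Solving: [H⁺] = 6.9347e-05. Percent = (6.9347e-05/0.17) × 100

Percent ionization = 0.0408%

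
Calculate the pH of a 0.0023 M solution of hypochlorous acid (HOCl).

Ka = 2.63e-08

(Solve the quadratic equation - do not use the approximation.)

x² + Ka×x - Ka×C = 0. Using quadratic formula: [H⁺] = 7.7644e-06

pH = 5.11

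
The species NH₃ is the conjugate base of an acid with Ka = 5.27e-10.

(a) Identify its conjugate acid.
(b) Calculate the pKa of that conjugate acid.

(a) The conjugate acid is formed by adding one H⁺ to NH₃, giving NH₄⁺. (b) pKa = -log(Ka) = -log(5.27e-10) = 9.28.

Conjugate acid: NH₄⁺; pK_a = 9.28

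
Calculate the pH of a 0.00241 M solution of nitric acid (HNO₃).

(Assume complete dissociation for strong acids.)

[H⁺] = 0.00241 M for strong acid. pH = -log[H⁺] = -log(0.00241)

pH = 2.62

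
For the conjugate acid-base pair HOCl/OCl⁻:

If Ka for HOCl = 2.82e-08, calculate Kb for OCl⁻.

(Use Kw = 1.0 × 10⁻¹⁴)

For a conjugate pair Ka × Kb = Kw, so Kb = Kw/Ka = 1.0 × 10⁻¹⁴ / 2.82e-08 = 3.55e-07.

K_b = 3.55e-07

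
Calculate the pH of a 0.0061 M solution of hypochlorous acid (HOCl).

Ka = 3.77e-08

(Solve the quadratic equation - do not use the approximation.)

x² + Ka×x - Ka×C = 0. Using quadratic formula: [H⁺] = 1.5146e-05

pH = 4.82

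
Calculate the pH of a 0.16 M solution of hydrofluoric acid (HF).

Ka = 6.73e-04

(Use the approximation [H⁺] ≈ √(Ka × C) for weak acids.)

[H⁺] = √(Ka × C) = √(6.73e-04 × 0.16) = 1.0377e-02. pH = -log(1.0377e-02)

pH = 1.98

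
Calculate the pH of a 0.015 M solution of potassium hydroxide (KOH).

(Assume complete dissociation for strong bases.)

[OH⁻] = 0.015 M for strong base. pOH = -log[OH⁻] = 1.82, pH = 14 - pOH

pH = 12.18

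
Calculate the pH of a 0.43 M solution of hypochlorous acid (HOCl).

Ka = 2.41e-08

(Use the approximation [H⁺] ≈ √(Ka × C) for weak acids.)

[H⁺] = √(Ka × C) = √(2.41e-08 × 0.43) = 1.0180e-04. pH = -log(1.0180e-04)

pH = 3.99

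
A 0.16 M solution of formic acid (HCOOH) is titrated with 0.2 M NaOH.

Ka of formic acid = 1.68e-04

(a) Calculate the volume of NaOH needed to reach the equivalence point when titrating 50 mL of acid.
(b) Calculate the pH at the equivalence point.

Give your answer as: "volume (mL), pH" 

moles acid = 0.16 × 50/1000 = 0.008 mol; V_base = moles/0.2 × 1000 = 40.0 mL. At equivalence only the conjugate base is present: [A⁻] = 0.008/0.090 = 8.8889e-02 M. Kb = Kw/Ka = 5.95e-11; [OH⁻] = √(Kb × [A⁻]) = 2.3002e-06; pOH = 5.64; pH = 14 - pOH = 8.36.

V = 40.0 mL, pH = 8.36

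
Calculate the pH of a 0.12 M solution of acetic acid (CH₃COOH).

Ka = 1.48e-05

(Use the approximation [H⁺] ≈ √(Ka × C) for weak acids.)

[H⁺] = √(Ka × C) = √(1.48e-05 × 0.12) = 1.3327e-03. pH = -log(1.3327e-03)

pH = 2.88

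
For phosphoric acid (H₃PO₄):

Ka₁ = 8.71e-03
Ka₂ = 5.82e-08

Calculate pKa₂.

pKa₂ = -log(Ka₂) = -log(5.82e-08) = 7.24.

pK_{a2} = 7.24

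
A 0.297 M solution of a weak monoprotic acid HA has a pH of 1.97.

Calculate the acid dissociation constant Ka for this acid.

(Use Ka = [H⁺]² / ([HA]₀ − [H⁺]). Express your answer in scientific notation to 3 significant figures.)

[H⁺] = 10^(−pH) = 10^(−1.97) = 1.072e-02 M. For HA ⇌ H⁺ + A⁻, Ka = [H⁺][A⁻]/[HA] = [H⁺]² / ([HA]₀ − [H⁺]) = (1.072e-02)² / (0.297 − 1.072e-02) = 4.01e-04.

K_a = 4.01e-04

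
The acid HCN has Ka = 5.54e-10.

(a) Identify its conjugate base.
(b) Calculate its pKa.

(a) The conjugate base is formed by removing one H⁺ from HCN, giving CN⁻. (b) pKa = -log(Ka) = -log(5.54e-10) = 9.26.

Conjugate base: CN⁻; pK_a = 9.26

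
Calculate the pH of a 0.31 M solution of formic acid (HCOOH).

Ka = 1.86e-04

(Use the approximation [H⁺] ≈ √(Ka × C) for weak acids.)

[H⁺] = √(Ka × C) = √(1.86e-04 × 0.31) = 7.5934e-03. pH = -log(7.5934e-03)

pH = 2.12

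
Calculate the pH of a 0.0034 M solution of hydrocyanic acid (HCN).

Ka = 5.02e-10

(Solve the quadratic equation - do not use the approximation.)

x² + Ka×x - Ka×C = 0. Using quadratic formula: [H⁺] = 1.3062e-06

pH = 5.88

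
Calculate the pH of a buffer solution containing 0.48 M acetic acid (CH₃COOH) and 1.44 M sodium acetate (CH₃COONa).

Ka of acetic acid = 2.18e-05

pKa = -log(2.18e-05) = 4.66. pH = pKa + log([A⁻]/[HA]) = 4.66 + log(1.44/0.48)

pH = 5.14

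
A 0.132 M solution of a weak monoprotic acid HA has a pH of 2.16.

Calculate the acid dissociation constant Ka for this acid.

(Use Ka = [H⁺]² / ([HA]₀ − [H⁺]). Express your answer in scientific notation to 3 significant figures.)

[H⁺] = 10^(−pH) = 10^(−2.16) = 6.918e-03 M. For HA ⇌ H⁺ + A⁻, Ka = [H⁺][A⁻]/[HA] = [H⁺]² / ([HA]₀ − [H⁺]) = (6.918e-03)² / (0.132 − 6.918e-03) = 3.83e-04.

K_a = 3.83e-04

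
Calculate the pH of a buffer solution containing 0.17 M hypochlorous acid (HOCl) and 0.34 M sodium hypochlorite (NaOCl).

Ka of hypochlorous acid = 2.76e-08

pKa = -log(2.76e-08) = 7.56. pH = pKa + log([A⁻]/[HA]) = 7.56 + log(0.34/0.17)

pH = 7.86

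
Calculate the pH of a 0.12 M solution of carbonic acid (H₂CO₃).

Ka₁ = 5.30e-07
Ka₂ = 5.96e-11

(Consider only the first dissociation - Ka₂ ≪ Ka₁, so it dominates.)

First dissociation dominates. From Ka₁ = [H⁺][HA⁻]/[H₂A], x² + Ka₁·x − Ka₁·C = 0 with C = 0.12 M and Ka₁ = 5.30e-07. Solving: [H⁺] = (−Ka₁ + √(Ka₁² + 4·Ka₁·C)) / 2 = 2.5193e-04 M. pH = -log(2.5193e-04) = 3.60.

pH = 3.60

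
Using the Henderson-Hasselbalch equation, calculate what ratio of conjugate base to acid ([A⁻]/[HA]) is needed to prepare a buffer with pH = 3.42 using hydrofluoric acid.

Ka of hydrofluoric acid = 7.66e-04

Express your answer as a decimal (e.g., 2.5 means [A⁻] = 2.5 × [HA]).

pKa = -log(7.66e-04) = 3.1158. pH = pKa + log([A⁻]/[HA]), so log([A⁻]/[HA]) = pH − pKa = 3.42 − 3.1158 = 0.3042. [A⁻]/[HA] = 10^(0.3042) = 2.01

[A⁻]/[HA] = 2.01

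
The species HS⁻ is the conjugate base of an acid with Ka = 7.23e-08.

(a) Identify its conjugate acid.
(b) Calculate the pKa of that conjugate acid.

(a) The conjugate acid is formed by adding one H⁺ to HS⁻, giving H₂S. (b) pKa = -log(Ka) = -log(7.23e-08) = 7.14.

Conjugate acid: H₂S; pK_a = 7.14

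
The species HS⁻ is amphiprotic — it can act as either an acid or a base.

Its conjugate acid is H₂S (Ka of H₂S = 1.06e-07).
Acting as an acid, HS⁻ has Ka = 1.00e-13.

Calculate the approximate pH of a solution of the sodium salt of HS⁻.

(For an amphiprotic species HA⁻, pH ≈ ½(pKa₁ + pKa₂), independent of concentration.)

pKa₁ = -log(1.06e-07) = 6.97; pKa₂ = -log(1.00e-13) = 13.00. For an amphiprotic species, pH ≈ ½(pKa₁ + pKa₂) = ½(6.97 + 13.00) = 9.99.

pH = 9.99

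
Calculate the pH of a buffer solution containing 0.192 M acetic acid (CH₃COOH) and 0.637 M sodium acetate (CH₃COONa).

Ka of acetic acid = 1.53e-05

pKa = -log(1.53e-05) = 4.82. pH = pKa + log([A⁻]/[HA]) = 4.82 + log(0.637/0.192)

pH = 5.34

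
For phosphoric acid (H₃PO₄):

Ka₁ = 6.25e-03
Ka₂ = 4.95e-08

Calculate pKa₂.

pKa₂ = -log(Ka₂) = -log(4.95e-08) = 7.31.

pK_{a2} = 7.31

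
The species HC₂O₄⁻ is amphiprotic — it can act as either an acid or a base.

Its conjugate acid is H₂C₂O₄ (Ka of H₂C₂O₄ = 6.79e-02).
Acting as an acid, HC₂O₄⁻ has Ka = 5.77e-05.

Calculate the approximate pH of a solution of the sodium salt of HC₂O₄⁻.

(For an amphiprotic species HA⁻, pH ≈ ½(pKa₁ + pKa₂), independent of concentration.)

pKa₁ = -log(6.79e-02) = 1.17; pKa₂ = -log(5.77e-05) = 4.24. For an amphiprotic species, pH ≈ ½(pKa₁ + pKa₂) = ½(1.17 + 4.24) = 2.70.

pH = 2.70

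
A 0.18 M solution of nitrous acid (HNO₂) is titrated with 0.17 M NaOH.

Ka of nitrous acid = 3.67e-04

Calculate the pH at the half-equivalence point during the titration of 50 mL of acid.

At half-equivalence [HA] = [A⁻], so Henderson-Hasselbalch gives pH = pKa = -log(3.67e-04) = 3.44.

pH = pKa = 3.44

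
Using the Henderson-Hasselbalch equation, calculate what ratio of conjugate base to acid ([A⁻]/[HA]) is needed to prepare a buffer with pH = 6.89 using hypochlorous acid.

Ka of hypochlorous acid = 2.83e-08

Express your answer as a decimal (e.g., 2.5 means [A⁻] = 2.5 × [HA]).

pKa = -log(2.83e-08) = 7.5482. pH = pKa + log([A⁻]/[HA]), so log([A⁻]/[HA]) = pH − pKa = 6.89 − 7.5482 = -0.6582. [A⁻]/[HA] = 10^(-0.6582) = 0.220

[A⁻]/[HA] = 0.220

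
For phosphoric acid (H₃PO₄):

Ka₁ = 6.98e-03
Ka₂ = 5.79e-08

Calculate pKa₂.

pKa₂ = -log(Ka₂) = -log(5.79e-08) = 7.24.

pK_{a2} = 7.24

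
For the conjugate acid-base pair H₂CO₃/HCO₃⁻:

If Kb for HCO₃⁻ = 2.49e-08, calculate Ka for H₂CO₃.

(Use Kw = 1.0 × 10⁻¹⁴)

For a conjugate pair Ka × Kb = Kw, so Ka = Kw/Kb = 1.0 × 10⁻¹⁴ / 2.49e-08 = 4.02e-07.

K_a = 4.02e-07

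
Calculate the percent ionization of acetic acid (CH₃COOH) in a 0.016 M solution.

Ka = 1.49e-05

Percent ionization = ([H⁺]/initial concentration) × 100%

Using Ka equilibrium: x² + Ka×x - Ka×C = 0. Solving: [H⁺] = 4.8087e-04. Percent = (4.8087e-04/0.016) × 100

Percent ionization = 3.01%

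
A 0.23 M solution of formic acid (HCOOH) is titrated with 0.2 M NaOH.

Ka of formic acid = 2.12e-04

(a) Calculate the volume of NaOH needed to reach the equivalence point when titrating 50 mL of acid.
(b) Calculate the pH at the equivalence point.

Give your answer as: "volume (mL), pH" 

moles acid = 0.23 × 50/1000 = 0.0115 mol; V_base = moles/0.2 × 1000 = 57.5 mL. At equivalence only the conjugate base is present: [A⁻] = 0.0115/0.107 = 1.0698e-01 M. Kb = Kw/Ka = 4.72e-11; [OH⁻] = √(Kb × [A⁻]) = 2.2463e-06; pOH = 5.65; pH = 14 - pOH = 8.35.

V = 57.5 mL, pH = 8.35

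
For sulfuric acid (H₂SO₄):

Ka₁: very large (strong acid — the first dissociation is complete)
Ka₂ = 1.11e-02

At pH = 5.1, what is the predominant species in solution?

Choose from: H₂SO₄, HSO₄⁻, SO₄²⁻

The first dissociation is complete, so H₂SO₄ itself is never the predominant species in water; pKa₂ = -log(1.11e-02) = 1.95. For a polyprotic acid the predominant species crosses at each pKa: below pKa_n the protonated form dominates, above it the deprotonated form does. At pH = 5.1, the predominant species is SO₄²⁻.

SO₄²⁻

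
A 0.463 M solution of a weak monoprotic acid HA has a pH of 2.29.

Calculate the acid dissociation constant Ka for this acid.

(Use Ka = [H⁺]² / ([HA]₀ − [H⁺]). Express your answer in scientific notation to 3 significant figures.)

[H⁺] = 10^(−pH) = 10^(−2.29) = 5.129e-03 M. For HA ⇌ H⁺ + A⁻, Ka = [H⁺][A⁻]/[HA] = [H⁺]² / ([HA]₀ − [H⁺]) = (5.129e-03)² / (0.463 − 5.129e-03) = 5.74e-05.

K_a = 5.74e-05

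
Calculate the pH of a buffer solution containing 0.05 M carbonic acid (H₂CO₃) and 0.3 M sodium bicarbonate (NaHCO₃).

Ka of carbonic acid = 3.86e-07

pKa = -log(3.86e-07) = 6.41. pH = pKa + log([A⁻]/[HA]) = 6.41 + log(0.3/0.05)

pH = 7.19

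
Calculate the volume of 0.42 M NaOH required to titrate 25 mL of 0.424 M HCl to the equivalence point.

At equivalence: moles acid = moles base. moles HCl = 0.424 × 25/1000 = 0.0106 mol. V_base = moles / 0.42 × 1000 = 25.2 mL.

V_{base} = 25.2 mL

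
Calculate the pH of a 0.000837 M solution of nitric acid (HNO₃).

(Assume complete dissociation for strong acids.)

[H⁺] = 0.000837 M for strong acid. pH = -log[H⁺] = -log(0.000837)

pH = 3.08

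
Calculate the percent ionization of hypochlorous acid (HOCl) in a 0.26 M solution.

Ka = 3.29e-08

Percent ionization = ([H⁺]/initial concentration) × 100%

Using Ka equilibrium: x² + Ka×x - Ka×C = 0. Solving: [H⁺] = 9.2471e-05. Percent = (9.2471e-05/0.26) × 100

Percent ionization = 0.0356%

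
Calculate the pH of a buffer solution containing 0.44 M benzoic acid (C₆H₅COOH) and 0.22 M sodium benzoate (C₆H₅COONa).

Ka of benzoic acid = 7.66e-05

pKa = -log(7.66e-05) = 4.12. pH = pKa + log([A⁻]/[HA]) = 4.12 + log(0.22/0.44)

pH = 3.81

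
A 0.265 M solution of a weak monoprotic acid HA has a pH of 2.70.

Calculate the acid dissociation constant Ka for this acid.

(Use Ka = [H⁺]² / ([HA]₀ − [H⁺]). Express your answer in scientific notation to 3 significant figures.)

[H⁺] = 10^(−pH) = 10^(−2.70) = 1.995e-03 M. For HA ⇌ H⁺ + A⁻, Ka = [H⁺][A⁻]/[HA] = [H⁺]² / ([HA]₀ − [H⁺]) = (1.995e-03)² / (0.265 − 1.995e-03) = 1.51e-05.

K_a = 1.51e-05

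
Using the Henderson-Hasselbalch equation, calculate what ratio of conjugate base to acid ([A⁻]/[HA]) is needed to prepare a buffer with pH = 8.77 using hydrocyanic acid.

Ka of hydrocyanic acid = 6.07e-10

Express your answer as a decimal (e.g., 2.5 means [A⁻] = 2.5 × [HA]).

pKa = -log(6.07e-10) = 9.2168. pH = pKa + log([A⁻]/[HA]), so log([A⁻]/[HA]) = pH − pKa = 8.77 − 9.2168 = -0.4468. [A⁻]/[HA] = 10^(-0.4468) = 0.357

[A⁻]/[HA] = 0.357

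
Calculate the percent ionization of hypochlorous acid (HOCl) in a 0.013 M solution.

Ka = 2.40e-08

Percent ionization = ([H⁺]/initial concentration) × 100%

Using Ka equilibrium: x² + Ka×x - Ka×C = 0. Solving: [H⁺] = 1.7652e-05. Percent = (1.7652e-05/0.013) × 100

Percent ionization = 0.136%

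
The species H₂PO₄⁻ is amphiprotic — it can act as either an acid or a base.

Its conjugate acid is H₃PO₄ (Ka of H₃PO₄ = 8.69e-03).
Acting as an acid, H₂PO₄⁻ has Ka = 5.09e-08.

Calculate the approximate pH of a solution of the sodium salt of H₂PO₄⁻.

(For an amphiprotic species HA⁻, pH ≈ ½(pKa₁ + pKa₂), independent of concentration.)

pKa₁ = -log(8.69e-03) = 2.06; pKa₂ = -log(5.09e-08) = 7.29. For an amphiprotic species, pH ≈ ½(pKa₁ + pKa₂) = ½(2.06 + 7.29) = 4.68.

pH = 4.68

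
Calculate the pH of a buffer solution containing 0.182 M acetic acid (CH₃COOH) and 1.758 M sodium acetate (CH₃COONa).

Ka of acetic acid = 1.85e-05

pKa = -log(1.85e-05) = 4.73. pH = pKa + log([A⁻]/[HA]) = 4.73 + log(1.758/0.182)

pH = 5.72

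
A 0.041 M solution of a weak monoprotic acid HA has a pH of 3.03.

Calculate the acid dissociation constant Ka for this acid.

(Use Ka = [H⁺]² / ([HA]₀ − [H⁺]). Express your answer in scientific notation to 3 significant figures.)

[H⁺] = 10^(−pH) = 10^(−3.03) = 9.333e-04 M. For HA ⇌ H⁺ + A⁻, Ka = [H⁺][A⁻]/[HA] = [H⁺]² / ([HA]₀ − [H⁺]) = (9.333e-04)² / (0.041 − 9.333e-04) = 2.17e-05.

K_a = 2.17e-05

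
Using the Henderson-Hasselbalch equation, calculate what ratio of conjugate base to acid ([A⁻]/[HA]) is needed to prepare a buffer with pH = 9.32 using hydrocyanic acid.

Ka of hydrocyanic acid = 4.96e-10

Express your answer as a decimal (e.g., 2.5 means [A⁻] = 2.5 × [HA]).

pKa = -log(4.96e-10) = 9.3045. pH = pKa + log([A⁻]/[HA]), so log([A⁻]/[HA]) = pH − pKa = 9.32 − 9.3045 = 0.0155. [A⁻]/[HA] = 10^(0.0155) = 1.04

[A⁻]/[HA] = 1.04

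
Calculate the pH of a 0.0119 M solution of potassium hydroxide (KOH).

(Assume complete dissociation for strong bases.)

[OH⁻] = 0.0119 M for strong base. pOH = -log[OH⁻] = 1.92, pH = 14 - pOH

pH = 12.08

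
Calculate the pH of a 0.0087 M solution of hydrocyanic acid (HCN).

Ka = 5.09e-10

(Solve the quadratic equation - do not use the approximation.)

x² + Ka×x - Ka×C = 0. Using quadratic formula: [H⁺] = 2.1041e-06

pH = 5.68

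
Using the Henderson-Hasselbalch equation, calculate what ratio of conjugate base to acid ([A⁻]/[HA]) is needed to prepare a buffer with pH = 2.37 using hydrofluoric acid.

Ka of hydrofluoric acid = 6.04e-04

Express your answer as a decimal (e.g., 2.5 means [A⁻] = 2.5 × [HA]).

pKa = -log(6.04e-04) = 3.2190. pH = pKa + log([A⁻]/[HA]), so log([A⁻]/[HA]) = pH − pKa = 2.37 − 3.2190 = -0.8490. [A⁻]/[HA] = 10^(-0.8490) = 0.142

[A⁻]/[HA] = 0.142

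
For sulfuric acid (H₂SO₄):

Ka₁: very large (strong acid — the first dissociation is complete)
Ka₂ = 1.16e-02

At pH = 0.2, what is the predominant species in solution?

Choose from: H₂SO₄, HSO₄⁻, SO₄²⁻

The first dissociation is complete, so H₂SO₄ itself is never the predominant species in water; pKa₂ = -log(1.16e-02) = 1.94. For a polyprotic acid the predominant species crosses at each pKa: below pKa_n the protonated form dominates, above it the deprotonated form does. At pH = 0.2, the predominant species is HSO₄⁻.

HSO₄⁻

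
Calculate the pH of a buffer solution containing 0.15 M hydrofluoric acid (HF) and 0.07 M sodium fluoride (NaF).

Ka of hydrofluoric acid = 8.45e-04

pKa = -log(8.45e-04) = 3.07. pH = pKa + log([A⁻]/[HA]) = 3.07 + log(0.07/0.15)

pH = 2.74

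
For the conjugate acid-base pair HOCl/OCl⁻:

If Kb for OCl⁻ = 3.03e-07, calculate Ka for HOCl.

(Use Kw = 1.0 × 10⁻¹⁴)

For a conjugate pair Ka × Kb = Kw, so Ka = Kw/Kb = 1.0 × 10⁻¹⁴ / 3.03e-07 = 3.30e-08.

K_a = 3.30e-08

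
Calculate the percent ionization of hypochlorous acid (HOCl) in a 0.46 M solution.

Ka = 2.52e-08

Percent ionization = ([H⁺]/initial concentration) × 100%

Using Ka equilibrium: x² + Ka×x - Ka×C = 0. Solving: [H⁺] = 1.0765e-04. Percent = (1.0765e-04/0.46) × 100

Percent ionization = 0.0234%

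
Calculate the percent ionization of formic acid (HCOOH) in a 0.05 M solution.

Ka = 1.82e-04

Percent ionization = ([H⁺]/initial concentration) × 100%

Using Ka equilibrium: x² + Ka×x - Ka×C = 0. Solving: [H⁺] = 2.9270e-03. Percent = (2.9270e-03/0.05) × 100

Percent ionization = 5.85%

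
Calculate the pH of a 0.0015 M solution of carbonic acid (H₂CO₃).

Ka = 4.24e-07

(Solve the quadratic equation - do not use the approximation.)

x² + Ka×x - Ka×C = 0. Using quadratic formula: [H⁺] = 2.5008e-05

pH = 4.60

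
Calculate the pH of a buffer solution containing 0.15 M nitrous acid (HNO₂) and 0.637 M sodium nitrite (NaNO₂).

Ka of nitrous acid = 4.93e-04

pKa = -log(4.93e-04) = 3.31. pH = pKa + log([A⁻]/[HA]) = 3.31 + log(0.637/0.15)

pH = 3.94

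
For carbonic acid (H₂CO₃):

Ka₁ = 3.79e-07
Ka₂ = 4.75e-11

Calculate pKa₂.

pKa₂ = -log(Ka₂) = -log(4.75e-11) = 10.32.

pK_{a2} = 10.32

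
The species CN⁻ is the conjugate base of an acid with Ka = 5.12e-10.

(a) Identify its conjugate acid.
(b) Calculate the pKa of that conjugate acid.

(a) The conjugate acid is formed by adding one H⁺ to CN⁻, giving HCN. (b) pKa = -log(Ka) = -log(5.12e-10) = 9.29.

Conjugate acid: HCN; pK_a = 9.29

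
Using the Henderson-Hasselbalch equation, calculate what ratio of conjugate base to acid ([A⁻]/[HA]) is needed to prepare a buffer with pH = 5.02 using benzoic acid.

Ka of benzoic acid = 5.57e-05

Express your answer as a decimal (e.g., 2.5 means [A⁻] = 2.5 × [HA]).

pKa = -log(5.57e-05) = 4.2541. pH = pKa + log([A⁻]/[HA]), so log([A⁻]/[HA]) = pH − pKa = 5.02 − 4.2541 = 0.7659. [A⁻]/[HA] = 10^(0.7659) = 5.83

[A⁻]/[HA] = 5.83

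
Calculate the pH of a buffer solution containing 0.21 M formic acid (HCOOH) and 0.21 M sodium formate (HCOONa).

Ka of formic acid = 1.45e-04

pKa = -log(1.45e-04) = 3.84. pH = pKa + log([A⁻]/[HA]) = 3.84 + log(0.21/0.21)

pH = 3.84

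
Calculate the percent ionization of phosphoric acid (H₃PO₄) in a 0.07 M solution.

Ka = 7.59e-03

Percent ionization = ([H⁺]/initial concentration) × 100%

Using Ka equilibrium: x² + Ka×x - Ka×C = 0. Solving: [H⁺] = 1.9565e-02. Percent = (1.9565e-02/0.07) × 100

Percent ionization = 28%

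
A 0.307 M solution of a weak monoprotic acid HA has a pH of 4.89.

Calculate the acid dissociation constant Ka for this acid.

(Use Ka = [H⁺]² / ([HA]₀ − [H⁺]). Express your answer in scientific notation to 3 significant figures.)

[H⁺] = 10^(−pH) = 10^(−4.89) = 1.288e-05 M. For HA ⇌ H⁺ + A⁻, Ka = [H⁺][A⁻]/[HA] = [H⁺]² / ([HA]₀ − [H⁺]) = (1.288e-05)² / (0.307 − 1.288e-05) = 5.41e-10.

K_a = 5.41e-10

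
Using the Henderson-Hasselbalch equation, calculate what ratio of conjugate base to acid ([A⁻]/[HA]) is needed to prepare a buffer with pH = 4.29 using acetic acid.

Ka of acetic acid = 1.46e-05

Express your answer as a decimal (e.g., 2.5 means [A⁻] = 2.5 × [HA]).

pKa = -log(1.46e-05) = 4.8356. pH = pKa + log([A⁻]/[HA]), so log([A⁻]/[HA]) = pH − pKa = 4.29 − 4.8356 = -0.5456. [A⁻]/[HA] = 10^(-0.5456) = 0.285

[A⁻]/[HA] = 0.285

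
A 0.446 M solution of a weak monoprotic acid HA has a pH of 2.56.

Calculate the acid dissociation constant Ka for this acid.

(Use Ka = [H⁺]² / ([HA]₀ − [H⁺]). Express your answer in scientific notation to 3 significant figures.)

[H⁺] = 10^(−pH) = 10^(−2.56) = 2.754e-03 M. For HA ⇌ H⁺ + A⁻, Ka = [H⁺][A⁻]/[HA] = [H⁺]² / ([HA]₀ − [H⁺]) = (2.754e-03)² / (0.446 − 2.754e-03) = 1.71e-05.

K_a = 1.71e-05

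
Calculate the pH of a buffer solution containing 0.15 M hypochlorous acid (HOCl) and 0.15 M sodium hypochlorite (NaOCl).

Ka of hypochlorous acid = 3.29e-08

pKa = -log(3.29e-08) = 7.48. pH = pKa + log([A⁻]/[HA]) = 7.48 + log(0.15/0.15)

pH = 7.48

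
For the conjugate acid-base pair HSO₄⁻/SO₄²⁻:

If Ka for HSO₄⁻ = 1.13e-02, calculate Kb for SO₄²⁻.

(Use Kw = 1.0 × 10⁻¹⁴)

For a conjugate pair Ka × Kb = Kw, so Kb = Kw/Ka = 1.0 × 10⁻¹⁴ / 1.13e-02 = 8.85e-13.

K_b = 8.85e-13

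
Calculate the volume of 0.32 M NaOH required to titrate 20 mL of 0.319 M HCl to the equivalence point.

At equivalence: moles acid = moles base. moles HCl = 0.319 × 20/1000 = 0.00638 mol. V_base = moles / 0.32 × 1000 = 19.9 mL.

V_{base} = 19.9 mL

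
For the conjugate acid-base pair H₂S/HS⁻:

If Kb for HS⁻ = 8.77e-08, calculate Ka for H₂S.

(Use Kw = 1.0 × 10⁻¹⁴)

For a conjugate pair Ka × Kb = Kw, so Ka = Kw/Kb = 1.0 × 10⁻¹⁴ / 8.77e-08 = 1.14e-07.

K_a = 1.14e-07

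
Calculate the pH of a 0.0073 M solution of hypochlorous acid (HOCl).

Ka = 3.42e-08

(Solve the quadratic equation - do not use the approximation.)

x² + Ka×x - Ka×C = 0. Using quadratic formula: [H⁺] = 1.5784e-05

pH = 4.80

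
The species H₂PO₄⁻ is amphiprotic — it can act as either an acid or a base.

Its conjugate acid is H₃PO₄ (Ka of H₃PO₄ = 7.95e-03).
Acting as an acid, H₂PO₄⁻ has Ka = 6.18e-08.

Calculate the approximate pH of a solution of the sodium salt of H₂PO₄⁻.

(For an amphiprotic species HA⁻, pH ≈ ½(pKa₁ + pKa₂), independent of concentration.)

pKa₁ = -log(7.95e-03) = 2.10; pKa₂ = -log(6.18e-08) = 7.21. For an amphiprotic species, pH ≈ ½(pKa₁ + pKa₂) = ½(2.10 + 7.21) = 4.65.

pH = 4.65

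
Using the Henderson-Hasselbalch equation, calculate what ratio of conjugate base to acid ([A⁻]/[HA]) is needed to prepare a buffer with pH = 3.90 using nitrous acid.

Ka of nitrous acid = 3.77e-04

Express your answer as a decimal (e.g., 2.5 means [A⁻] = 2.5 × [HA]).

pKa = -log(3.77e-04) = 3.4237. pH = pKa + log([A⁻]/[HA]), so log([A⁻]/[HA]) = pH − pKa = 3.90 − 3.4237 = 0.4763. [A⁻]/[HA] = 10^(0.4763) = 2.99

[A⁻]/[HA] = 2.99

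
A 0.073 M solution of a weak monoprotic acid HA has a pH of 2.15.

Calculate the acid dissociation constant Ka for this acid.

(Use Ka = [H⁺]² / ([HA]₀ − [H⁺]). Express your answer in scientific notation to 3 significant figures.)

[H⁺] = 10^(−pH) = 10^(−2.15) = 7.079e-03 M. For HA ⇌ H⁺ + A⁻, Ka = [H⁺][A⁻]/[HA] = [H⁺]² / ([HA]₀ − [H⁺]) = (7.079e-03)² / (0.073 − 7.079e-03) = 7.60e-04.

K_a = 7.60e-04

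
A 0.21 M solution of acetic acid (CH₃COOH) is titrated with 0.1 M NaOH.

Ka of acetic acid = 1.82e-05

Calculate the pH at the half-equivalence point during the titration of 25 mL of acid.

At half-equivalence [HA] = [A⁻], so Henderson-Hasselbalch gives pH = pKa = -log(1.82e-05) = 4.74.

pH = pKa = 4.74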